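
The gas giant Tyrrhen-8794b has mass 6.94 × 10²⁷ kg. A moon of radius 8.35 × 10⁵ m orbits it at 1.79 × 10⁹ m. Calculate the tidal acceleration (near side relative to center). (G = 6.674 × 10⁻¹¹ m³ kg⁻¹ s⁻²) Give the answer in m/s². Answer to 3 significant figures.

The tidal stretch is the gradient of GM/d² times the body's extent r, hence the 1/d³ dependence.
a_tidal = 2GMr/d³
        = 2 × (6.674 × 10⁻¹¹) × (6.94 × 10²⁷) × (8.35 × 10⁵) / (1.79 × 10⁹)³
        = 1.35 × 10⁻⁴ m/s²

1.35 × 10⁻⁴ m/s²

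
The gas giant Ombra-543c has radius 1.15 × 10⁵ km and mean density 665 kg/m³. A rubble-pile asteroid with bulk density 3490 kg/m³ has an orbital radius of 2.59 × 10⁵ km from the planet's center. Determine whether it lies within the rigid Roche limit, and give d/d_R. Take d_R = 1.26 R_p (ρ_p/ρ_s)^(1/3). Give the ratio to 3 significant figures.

d_R = 1.26 × (1.15 × 10⁵ km) × (665/3490)^(1/3) = 83380 km
d/d_R = (2.59 × 10⁵) / (83380) = 3.11
Since d/d_R > 1, the body is outside the Roche limit.

outside; d/d_R ≈ 3.11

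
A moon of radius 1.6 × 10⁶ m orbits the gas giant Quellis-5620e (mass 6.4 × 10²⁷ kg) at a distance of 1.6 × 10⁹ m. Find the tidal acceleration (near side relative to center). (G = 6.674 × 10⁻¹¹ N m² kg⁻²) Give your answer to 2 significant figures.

3.3 × 10⁻⁴ m/s²

Δg = 2GMr/d³
   = 2 × (6.674 × 10⁻¹¹) × (6.4 × 10²⁷) × (1.6 × 10⁶) / (1.6 × 10⁹)³
   = 3.3 × 10⁻⁴ m/s²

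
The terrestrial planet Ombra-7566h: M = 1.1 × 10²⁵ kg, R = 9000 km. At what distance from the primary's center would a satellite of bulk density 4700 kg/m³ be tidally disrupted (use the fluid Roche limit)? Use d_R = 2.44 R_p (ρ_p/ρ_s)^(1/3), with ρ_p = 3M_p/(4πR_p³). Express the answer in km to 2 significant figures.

20000 km

ρ_p = 3M_p/(4πR_p³) = 3 × (1.1 × 10²⁵) / (4π × (9.0 × 10⁶ m)³) = 3600 kg/m³
d_R = 2.44 × 9000 km × (3600/4700)^(1/3)
    = 20000 km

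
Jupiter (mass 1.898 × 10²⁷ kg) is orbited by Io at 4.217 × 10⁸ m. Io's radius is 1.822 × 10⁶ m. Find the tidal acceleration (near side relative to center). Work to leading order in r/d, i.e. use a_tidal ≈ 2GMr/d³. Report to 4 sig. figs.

6.155 × 10⁻³ m/s²

Differencing GM/(d−r)² and GM/d² to first order in r/d gives 2GMr/d³.
Δg = 2GMr/d³
   = 2 × (6.674 × 10⁻¹¹) × (1.898 × 10²⁷) × (1.822 × 10⁶) / (4.217 × 10⁸)³
   = 6.155 × 10⁻³ m/s²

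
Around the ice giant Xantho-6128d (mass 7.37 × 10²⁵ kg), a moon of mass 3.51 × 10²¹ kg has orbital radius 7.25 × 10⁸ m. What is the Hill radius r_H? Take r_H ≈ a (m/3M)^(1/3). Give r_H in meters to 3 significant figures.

1.82 × 10⁷ m

r_H ≈ a (m/3M)^(1/3)
    = (7.25 × 10⁸) × (3.51 × 10²¹ / (3 × 7.37 × 10²⁵))^(1/3)
    = 1.82 × 10⁷ m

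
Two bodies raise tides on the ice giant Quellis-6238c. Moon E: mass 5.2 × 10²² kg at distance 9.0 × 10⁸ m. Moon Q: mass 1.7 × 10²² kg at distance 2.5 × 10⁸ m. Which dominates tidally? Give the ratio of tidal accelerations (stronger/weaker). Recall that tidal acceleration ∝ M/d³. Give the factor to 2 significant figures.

Moon Q, by a factor of ≈ 15

Tidal acceleration ∝ M/d³, so compare M/d³ for each.
Moon E: (5.2 × 10²²) / (9.0 × 10⁸)³ = 7.133 × 10⁻⁵
Moon Q: (1.7 × 10²²) / (2.5 × 10⁸)³ = 1.088 × 10⁻³
Ratio (larger/smaller) = 15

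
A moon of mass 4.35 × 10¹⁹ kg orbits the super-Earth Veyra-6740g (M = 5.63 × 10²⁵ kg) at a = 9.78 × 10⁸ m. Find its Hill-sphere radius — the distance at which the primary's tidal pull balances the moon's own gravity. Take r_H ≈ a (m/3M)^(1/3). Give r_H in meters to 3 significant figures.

r_H ≈ a (m/3M)^(1/3)
    = (9.78 × 10⁸) × (4.35 × 10¹⁹ / (3 × 5.63 × 10²⁵))^(1/3)
    = 6.22 × 10⁶ m

6.22 × 10⁶ m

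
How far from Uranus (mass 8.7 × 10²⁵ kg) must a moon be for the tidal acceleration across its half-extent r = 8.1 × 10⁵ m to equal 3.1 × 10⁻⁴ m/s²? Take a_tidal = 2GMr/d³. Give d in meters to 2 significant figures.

2GMr/d³ = a_tidal  ⇒  d = (2GMr / a_tidal)^(1/3)
d = (2 × 6.674×10⁻¹¹ × (8.7 × 10²⁵) × (8.1 × 10⁵) / (3.1 × 10⁻⁴))^(1/3)
  = 3.1 × 10⁸ m

3.1 × 10⁸ m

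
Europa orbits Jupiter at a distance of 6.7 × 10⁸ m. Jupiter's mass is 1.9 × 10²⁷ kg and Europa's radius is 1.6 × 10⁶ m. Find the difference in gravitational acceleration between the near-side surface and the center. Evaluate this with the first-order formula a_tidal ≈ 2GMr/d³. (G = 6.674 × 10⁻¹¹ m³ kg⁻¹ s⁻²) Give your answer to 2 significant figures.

1.3 × 10⁻³ m/s²

a_tidal = 2GMr/d³
        = 2 × (6.674 × 10⁻¹¹) × (1.9 × 10²⁷) × (1.6 × 10⁶) / (6.7 × 10⁸)³
        = 1.3 × 10⁻³ m/s²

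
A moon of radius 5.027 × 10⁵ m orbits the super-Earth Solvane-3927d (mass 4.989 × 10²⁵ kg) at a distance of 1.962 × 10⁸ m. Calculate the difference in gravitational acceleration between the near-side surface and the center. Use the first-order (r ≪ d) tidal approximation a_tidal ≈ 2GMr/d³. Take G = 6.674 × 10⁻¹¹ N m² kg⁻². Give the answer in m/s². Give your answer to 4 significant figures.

Δa = 2GMr/d³
   = 2 × (6.674 × 10⁻¹¹) × (4.989 × 10²⁵) × (5.027 × 10⁵) / (1.962 × 10⁸)³
   = 4.432 × 10⁻⁴ m/s²

4.432 × 10⁻⁴ m/s²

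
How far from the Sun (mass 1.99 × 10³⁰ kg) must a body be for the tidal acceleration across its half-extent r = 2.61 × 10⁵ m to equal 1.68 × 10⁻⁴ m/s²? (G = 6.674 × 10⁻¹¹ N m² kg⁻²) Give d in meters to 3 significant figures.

7.45 × 10⁹ m

2GMr/d³ = a_tidal  ⇒  d = (2GMr / a_tidal)^(1/3)
d = (2 × 6.674×10⁻¹¹ × (1.99 × 10³⁰) × (2.61 × 10⁵) / (1.68 × 10⁻⁴))^(1/3)
  = 7.45 × 10⁹ m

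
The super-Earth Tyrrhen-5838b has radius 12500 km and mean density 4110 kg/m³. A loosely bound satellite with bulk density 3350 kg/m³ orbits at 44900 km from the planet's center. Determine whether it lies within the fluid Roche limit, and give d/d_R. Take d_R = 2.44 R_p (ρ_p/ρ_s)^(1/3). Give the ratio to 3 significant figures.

outside; d/d_R ≈ 1.38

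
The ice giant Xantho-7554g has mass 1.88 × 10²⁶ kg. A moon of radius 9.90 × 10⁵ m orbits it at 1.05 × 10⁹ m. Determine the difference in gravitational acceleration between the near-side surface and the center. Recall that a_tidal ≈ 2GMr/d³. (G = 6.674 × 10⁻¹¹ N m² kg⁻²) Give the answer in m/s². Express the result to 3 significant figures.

2.15 × 10⁻⁵ m/s²

Δg = 2GMr/d³
   = 2 × (6.674 × 10⁻¹¹) × (1.88 × 10²⁶) × (9.90 × 10⁵) / (1.05 × 10⁹)³
   = 2.15 × 10⁻⁵ m/s²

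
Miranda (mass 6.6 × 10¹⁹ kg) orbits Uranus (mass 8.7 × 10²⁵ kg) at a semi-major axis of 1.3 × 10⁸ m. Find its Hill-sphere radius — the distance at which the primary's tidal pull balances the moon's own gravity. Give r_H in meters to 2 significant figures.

8.2 × 10⁵ m

r_H ≈ a (m/3M)^(1/3)
    = (1.3 × 10⁸) × (6.6 × 10¹⁹ / (3 × 8.7 × 10²⁵))^(1/3)
    = 8.2 × 10⁵ m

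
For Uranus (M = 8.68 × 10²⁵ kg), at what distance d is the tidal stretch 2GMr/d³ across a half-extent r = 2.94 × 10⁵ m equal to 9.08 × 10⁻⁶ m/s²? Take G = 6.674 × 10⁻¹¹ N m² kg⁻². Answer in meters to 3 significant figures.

7.21 × 10⁸ m

2GMr/d³ = a_tidal  ⇒  d = (2GMr / a_tidal)^(1/3)
d = (2 × 6.674×10⁻¹¹ × (8.68 × 10²⁵) × (2.94 × 10⁵) / (9.08 × 10⁻⁶))^(1/3)
  = 7.21 × 10⁸ m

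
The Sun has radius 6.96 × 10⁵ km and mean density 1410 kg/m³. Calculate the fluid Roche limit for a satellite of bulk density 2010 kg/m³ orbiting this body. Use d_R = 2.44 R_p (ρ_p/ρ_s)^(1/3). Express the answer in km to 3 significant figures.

1.51 × 10⁶ km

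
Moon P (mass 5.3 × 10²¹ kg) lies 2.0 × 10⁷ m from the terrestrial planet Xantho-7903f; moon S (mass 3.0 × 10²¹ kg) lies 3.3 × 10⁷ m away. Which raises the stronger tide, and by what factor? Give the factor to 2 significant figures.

Moon P, by a factor of ≈ 7.9

The tide-raising term goes as M/d³ (the gradient of a 1/d² field).
Moon P: (5.3 × 10²¹) / (2.0 × 10⁷)³ = 6.625 × 10⁻¹
Moon S: (3.0 × 10²¹) / (3.3 × 10⁷)³ = 8.348 × 10⁻²
Ratio (larger/smaller) = 7.9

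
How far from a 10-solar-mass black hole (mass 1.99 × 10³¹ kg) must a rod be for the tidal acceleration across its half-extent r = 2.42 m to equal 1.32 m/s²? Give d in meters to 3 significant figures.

2GMr/d³ = a_tidal  ⇒  d = (2GMr / a_tidal)^(1/3)
d = (2 × 6.674×10⁻¹¹ × (1.99 × 10³¹) × (2.42) / (1.32))^(1/3)
  = 1.70 × 10⁷ m

1.70 × 10⁷ m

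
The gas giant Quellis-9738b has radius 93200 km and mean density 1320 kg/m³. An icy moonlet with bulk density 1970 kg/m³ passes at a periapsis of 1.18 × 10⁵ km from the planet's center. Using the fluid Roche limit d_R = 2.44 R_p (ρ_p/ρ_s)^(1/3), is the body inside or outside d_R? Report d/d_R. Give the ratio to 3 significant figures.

d_R = 2.44 × (93200 km) × (1320/1970)^(1/3) = 1.990 × 10⁵ km
d/d_R = (1.18 × 10⁵) / (1.990 × 10⁵) = 0.593
Since d/d_R < 1, the body is inside the Roche limit.

inside; d/d_R ≈ 0.593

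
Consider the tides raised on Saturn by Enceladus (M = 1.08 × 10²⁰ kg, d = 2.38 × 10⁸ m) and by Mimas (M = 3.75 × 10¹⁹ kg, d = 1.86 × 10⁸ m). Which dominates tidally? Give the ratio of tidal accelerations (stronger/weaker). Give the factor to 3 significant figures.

Enceladus, by a factor of ≈ 1.37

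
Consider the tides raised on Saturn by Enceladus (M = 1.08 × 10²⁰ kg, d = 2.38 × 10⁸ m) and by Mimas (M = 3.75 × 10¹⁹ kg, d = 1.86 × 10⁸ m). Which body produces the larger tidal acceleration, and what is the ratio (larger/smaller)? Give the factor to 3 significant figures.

Tidal stretch scales as M/d³; compute that for each body.
Enceladus: (1.08 × 10²⁰) / (2.38 × 10⁸)³ = 8.011 × 10⁻⁶
Mimas: (3.75 × 10¹⁹) / (1.86 × 10⁸)³ = 5.828 × 10⁻⁶
Ratio (larger/smaller) = 1.37

Enceladus, by a factor of ≈ 1.37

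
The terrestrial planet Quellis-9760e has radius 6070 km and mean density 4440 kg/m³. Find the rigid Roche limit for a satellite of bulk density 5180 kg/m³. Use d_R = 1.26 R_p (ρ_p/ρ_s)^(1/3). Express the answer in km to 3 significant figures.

d_R = 1.26 × 6070 km × (4440/5180)^(1/3)
    = 7270 km

7270 km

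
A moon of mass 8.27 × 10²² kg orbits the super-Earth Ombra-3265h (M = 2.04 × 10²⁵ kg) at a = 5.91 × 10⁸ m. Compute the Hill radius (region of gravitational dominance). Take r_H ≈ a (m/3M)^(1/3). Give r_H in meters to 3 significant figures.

6.53 × 10⁷ m

r_H ≈ a (m/3M)^(1/3)
    = (5.91 × 10⁸) × (8.27 × 10²² / (3 × 2.04 × 10²⁵))^(1/3)
    = 6.53 × 10⁷ m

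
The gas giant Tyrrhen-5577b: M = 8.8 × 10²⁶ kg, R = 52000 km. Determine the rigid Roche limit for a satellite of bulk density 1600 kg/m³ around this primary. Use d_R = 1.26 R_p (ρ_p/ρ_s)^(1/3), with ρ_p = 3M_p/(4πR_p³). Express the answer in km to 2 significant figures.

64000 km

ρ_p = 3M_p/(4πR_p³) = 3 × (8.8 × 10²⁶) / (4π × (5.2 × 10⁷ m)³) = 1500 kg/m³
d_R = 1.26 × 52000 km × (1500/1600)^(1/3)
    = 64000 km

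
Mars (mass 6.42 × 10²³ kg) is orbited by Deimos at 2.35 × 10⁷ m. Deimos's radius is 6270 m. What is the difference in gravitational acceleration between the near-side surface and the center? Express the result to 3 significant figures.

Differencing GM/(d−r)² and GM/d² to first order in r/d gives 2GMr/d³.
Δg = 2GMr/d³
   = 2 × (6.674 × 10⁻¹¹) × (6.42 × 10²³) × (6270) / (2.35 × 10⁷)³
   = 4.14 × 10⁻⁵ m/s²

4.14 × 10⁻⁵ m/s²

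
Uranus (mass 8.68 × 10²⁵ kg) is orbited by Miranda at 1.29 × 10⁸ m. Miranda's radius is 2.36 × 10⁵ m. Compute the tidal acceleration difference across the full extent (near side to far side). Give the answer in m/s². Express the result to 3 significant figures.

2.55 × 10⁻³ m/s²

Δg = 4GMr/d³
   = 4 × (6.674 × 10⁻¹¹) × (8.68 × 10²⁵) × (2.36 × 10⁵) / (1.29 × 10⁸)³
   = 2.55 × 10⁻³ m/s²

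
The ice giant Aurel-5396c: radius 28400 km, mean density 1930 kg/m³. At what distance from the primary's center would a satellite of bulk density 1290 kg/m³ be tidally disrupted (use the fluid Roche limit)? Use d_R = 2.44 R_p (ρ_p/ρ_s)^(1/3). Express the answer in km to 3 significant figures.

79300 km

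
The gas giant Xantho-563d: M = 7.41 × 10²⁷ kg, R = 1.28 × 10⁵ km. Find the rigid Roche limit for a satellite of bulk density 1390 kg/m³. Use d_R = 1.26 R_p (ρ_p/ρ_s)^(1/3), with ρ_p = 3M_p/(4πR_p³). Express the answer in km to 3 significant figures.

ρ_p = 3M_p/(4πR_p³) = 3 × (7.41 × 10²⁷) / (4π × (1.28 × 10⁸ m)³) = 844 kg/m³
d_R = 1.26 × 1.28 × 10⁵ km × (844/1390)^(1/3)
    = 1.37 × 10⁵ km

1.37 × 10⁵ km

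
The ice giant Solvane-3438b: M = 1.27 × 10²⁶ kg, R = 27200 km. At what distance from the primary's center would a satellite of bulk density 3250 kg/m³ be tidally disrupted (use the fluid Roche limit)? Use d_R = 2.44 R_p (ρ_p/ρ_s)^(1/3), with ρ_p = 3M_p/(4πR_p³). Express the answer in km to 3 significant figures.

ρ_p = 3M_p/(4πR_p³) = 3 × (1.27 × 10²⁶) / (4π × (2.72 × 10⁷ m)³) = 1510 kg/m³
d_R = 2.44 × 27200 km × (1510/3250)^(1/3)
    = 51400 km

51400 km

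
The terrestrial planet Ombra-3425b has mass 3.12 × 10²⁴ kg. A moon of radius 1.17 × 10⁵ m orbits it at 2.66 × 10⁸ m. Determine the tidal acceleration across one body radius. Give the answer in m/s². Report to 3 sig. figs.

The tidal stretch is the gradient of GM/d² times the body's extent r, hence the 1/d³ dependence.
Δa = 2GMr/d³
   = 2 × (6.674 × 10⁻¹¹) × (3.12 × 10²⁴) × (1.17 × 10⁵) / (2.66 × 10⁸)³
   = 2.59 × 10⁻⁶ m/s²

2.59 × 10⁻⁶ m/s²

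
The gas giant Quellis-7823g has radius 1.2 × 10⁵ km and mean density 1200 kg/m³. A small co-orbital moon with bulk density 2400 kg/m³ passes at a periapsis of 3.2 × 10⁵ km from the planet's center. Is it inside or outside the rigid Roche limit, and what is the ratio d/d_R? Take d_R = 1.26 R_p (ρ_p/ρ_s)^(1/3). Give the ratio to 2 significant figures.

d_R = 1.26 × (1.2 × 10⁵ km) × (1200/2400)^(1/3) = 1.200 × 10⁵ km
d/d_R = (3.2 × 10⁵) / (1.200 × 10⁵) = 2.7
Since d/d_R > 1, the body is outside the Roche limit.

outside; d/d_R ≈ 2.7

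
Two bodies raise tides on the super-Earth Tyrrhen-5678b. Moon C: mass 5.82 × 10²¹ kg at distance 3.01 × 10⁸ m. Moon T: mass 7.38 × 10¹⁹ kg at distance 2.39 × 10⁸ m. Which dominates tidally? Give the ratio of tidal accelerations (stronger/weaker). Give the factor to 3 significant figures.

Moon C, by a factor of ≈ 39.5

Compare M/d³ for the two perturbers:
Moon C: (5.82 × 10²¹) / (3.01 × 10⁸)³ = 2.134 × 10⁻⁴
Moon T: (7.38 × 10¹⁹) / (2.39 × 10⁸)³ = 5.406 × 10⁻⁶
Ratio (larger/smaller) = 39.5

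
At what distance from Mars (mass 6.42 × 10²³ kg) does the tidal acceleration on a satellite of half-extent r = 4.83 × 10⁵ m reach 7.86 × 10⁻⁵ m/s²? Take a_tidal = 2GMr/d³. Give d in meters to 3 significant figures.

8.08 × 10⁷ m

2GMr/d³ = a_tidal  ⇒  d = (2GMr / a_tidal)^(1/3)
d = (2 × 6.674×10⁻¹¹ × (6.42 × 10²³) × (4.83 × 10⁵) / (7.86 × 10⁻⁵))^(1/3)
  = 8.08 × 10⁷ m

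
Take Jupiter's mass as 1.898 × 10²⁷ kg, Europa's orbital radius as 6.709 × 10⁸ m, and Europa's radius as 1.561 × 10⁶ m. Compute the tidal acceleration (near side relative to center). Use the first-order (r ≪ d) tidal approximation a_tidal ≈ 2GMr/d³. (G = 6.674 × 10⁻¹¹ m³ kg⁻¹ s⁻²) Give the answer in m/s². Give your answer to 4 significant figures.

1.310 × 10⁻³ m/s²

a_tidal = 2GMr/d³
        = 2 × (6.674 × 10⁻¹¹) × (1.898 × 10²⁷) × (1.561 × 10⁶) / (6.709 × 10⁸)³
        = 1.310 × 10⁻³ m/s²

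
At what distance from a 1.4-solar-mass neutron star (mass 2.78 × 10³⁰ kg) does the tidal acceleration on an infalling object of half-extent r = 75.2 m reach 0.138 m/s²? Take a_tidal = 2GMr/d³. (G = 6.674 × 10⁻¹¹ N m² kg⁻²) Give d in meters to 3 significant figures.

5.87 × 10⁷ m

2GMr/d³ = a_tidal  ⇒  d = (2GMr / a_tidal)^(1/3)
d = (2 × 6.674×10⁻¹¹ × (2.78 × 10³⁰) × (75.2) / (0.138))^(1/3)
  = 5.87 × 10⁷ m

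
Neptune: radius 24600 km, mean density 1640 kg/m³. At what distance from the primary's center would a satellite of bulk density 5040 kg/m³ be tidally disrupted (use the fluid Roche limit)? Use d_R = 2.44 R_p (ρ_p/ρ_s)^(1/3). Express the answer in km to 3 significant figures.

41300 km

d_R = 2.44 × 24600 km × (1640/5040)^(1/3)
    = 41300 km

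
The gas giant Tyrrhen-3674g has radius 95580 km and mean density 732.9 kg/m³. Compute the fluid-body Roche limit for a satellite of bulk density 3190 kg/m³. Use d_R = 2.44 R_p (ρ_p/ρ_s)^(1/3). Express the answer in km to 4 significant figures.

d_R = 2.44 × 95580 km × (732.9/3190)^(1/3)
    = 1.428 × 10⁵ km

1.428 × 10⁵ km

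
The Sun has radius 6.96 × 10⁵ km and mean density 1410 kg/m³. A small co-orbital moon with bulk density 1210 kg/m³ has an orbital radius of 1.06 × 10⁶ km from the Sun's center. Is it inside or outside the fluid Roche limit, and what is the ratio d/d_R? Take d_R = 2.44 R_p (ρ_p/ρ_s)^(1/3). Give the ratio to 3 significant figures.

d_R = 2.44 × (6.96 × 10⁵ km) × (1410/1210)^(1/3) = 1.787 × 10⁶ km
d/d_R = (1.06 × 10⁶) / (1.787 × 10⁶) = 0.593
Since d/d_R < 1, the body is inside the Roche limit.

inside; d/d_R ≈ 0.593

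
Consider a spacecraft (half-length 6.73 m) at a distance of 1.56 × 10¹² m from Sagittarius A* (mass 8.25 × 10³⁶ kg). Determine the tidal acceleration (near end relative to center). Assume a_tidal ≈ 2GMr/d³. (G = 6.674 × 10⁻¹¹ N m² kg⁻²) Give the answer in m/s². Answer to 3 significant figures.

1.95 × 10⁻⁹ m/s²

a_tidal = 2GMr/d³
        = 2 × (6.674 × 10⁻¹¹) × (8.25 × 10³⁶) × (6.73) / (1.56 × 10¹²)³
        = 1.95 × 10⁻⁹ m/s²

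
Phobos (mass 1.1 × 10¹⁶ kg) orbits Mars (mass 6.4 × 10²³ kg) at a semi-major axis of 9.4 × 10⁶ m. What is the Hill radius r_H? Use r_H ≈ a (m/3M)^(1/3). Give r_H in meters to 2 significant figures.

1.7 × 10⁴ m

r_H ≈ a (m/3M)^(1/3)
    = (9.4 × 10⁶) × (1.1 × 10¹⁶ / (3 × 6.4 × 10²³))^(1/3)
    = 1.7 × 10⁴ m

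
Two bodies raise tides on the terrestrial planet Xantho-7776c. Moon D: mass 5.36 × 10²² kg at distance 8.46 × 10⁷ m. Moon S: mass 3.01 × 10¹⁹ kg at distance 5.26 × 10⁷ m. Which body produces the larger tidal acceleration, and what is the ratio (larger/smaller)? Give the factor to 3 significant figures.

Moon D, by a factor of ≈ 428

Tidal stretch scales as M/d³; compute that for each body.
Moon D: (5.36 × 10²²) / (8.46 × 10⁷)³ = 8.852 × 10⁻²
Moon S: (3.01 × 10¹⁹) / (5.26 × 10⁷)³ = 2.068 × 10⁻⁴
Ratio (larger/smaller) = 428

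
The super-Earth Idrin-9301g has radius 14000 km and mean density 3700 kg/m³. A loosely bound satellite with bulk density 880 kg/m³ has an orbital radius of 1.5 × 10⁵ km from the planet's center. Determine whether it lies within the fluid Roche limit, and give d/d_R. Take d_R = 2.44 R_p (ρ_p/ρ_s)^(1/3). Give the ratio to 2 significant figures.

d_R = 2.44 × (14000 km) × (3700/880)^(1/3) = 55130 km
d/d_R = (1.5 × 10⁵) / (55130) = 2.7
Since d/d_R > 1, the body is outside the Roche limit.

outside; d/d_R ≈ 2.7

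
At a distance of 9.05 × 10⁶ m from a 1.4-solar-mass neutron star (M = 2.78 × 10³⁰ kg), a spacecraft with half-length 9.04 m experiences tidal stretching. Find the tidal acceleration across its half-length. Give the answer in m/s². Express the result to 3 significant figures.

Differencing GM/(d−r)² and GM/d² to first order in r/d gives 2GMr/d³.
a_tidal = 2GMr/d³
        = 2 × (6.674 × 10⁻¹¹) × (2.78 × 10³⁰) × (9.04) / (9.05 × 10⁶)³
        = 4.53 m/s²

4.53 m/s²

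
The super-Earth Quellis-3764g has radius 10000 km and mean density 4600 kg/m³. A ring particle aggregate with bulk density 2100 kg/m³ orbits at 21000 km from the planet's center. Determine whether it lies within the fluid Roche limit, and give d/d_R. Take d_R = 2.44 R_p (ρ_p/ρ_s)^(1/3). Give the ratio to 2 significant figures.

d_R = 2.44 × (10000 km) × (4600/2100)^(1/3) = 31690 km
d/d_R = (21000) / (31690) = 0.66
Since d/d_R < 1, the body is inside the Roche limit.

inside; d/d_R ≈ 0.66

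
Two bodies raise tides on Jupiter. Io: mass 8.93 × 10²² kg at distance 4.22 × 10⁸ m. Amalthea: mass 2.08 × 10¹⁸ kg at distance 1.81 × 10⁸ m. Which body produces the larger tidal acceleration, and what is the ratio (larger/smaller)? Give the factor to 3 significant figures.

Tidal acceleration ∝ M/d³, so compare M/d³ for each.
Io: (8.93 × 10²²) / (4.22 × 10⁸)³ = 1.188 × 10⁻³
Amalthea: (2.08 × 10¹⁸) / (1.81 × 10⁸)³ = 3.508 × 10⁻⁷
Ratio (larger/smaller) = 3390

Io, by a factor of ≈ 3390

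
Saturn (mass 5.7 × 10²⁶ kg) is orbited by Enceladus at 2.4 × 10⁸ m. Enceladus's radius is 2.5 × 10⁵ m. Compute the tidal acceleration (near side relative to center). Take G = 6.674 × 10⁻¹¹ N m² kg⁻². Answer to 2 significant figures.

Δg = 2GMr/d³
   = 2 × (6.674 × 10⁻¹¹) × (5.7 × 10²⁶) × (2.5 × 10⁵) / (2.4 × 10⁸)³
   = 1.4 × 10⁻³ m/s²

1.4 × 10⁻³ m/s²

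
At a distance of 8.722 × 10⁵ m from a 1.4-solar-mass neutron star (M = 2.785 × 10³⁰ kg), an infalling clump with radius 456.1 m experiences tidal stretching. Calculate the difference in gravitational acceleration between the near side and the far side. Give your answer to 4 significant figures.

Δg = 4GMr/d³
   = 4 × (6.674 × 10⁻¹¹) × (2.785 × 10³⁰) × (456.1) / (8.722 × 10⁵)³
   = 5.111 × 10⁵ m/s²

5.111 × 10⁵ m/s²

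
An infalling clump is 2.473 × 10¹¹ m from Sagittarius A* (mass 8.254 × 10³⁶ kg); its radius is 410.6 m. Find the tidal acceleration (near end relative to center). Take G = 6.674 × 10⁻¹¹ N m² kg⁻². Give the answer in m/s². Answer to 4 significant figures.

2.991 × 10⁻⁵ m/s²

a_tidal = 2GMr/d³
        = 2 × (6.674 × 10⁻¹¹) × (8.254 × 10³⁶) × (410.6) / (2.473 × 10¹¹)³
        = 2.991 × 10⁻⁵ m/s²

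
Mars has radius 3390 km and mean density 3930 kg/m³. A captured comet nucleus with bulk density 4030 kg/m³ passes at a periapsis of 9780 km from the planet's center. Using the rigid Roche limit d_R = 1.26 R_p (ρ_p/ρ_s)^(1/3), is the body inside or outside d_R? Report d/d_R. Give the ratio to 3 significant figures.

d_R = 1.26 × (3390 km) × (3930/4030)^(1/3) = 4236 km
d/d_R = (9780) / (4236) = 2.31
Since d/d_R > 1, the body is outside the Roche limit.

outside; d/d_R ≈ 2.31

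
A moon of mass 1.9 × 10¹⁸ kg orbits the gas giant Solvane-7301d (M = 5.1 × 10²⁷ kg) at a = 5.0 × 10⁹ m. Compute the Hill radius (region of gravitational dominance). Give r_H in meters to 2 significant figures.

r_H ≈ a (m/3M)^(1/3)
    = (5.0 × 10⁹) × (1.9 × 10¹⁸ / (3 × 5.1 × 10²⁷))^(1/3)
    = 2.5 × 10⁶ m

2.5 × 10⁶ m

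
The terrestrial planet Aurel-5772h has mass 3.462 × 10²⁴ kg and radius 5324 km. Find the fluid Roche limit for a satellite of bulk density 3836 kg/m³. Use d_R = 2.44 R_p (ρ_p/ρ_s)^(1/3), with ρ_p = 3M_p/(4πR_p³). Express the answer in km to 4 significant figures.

ρ_p = 3M_p/(4πR_p³) = 3 × (3.462 × 10²⁴) / (4π × (5.324 × 10⁶ m)³) = 5477 kg/m³
d_R = 2.44 × 5324 km × (5477/3836)^(1/3)
    = 14630 km

14630 km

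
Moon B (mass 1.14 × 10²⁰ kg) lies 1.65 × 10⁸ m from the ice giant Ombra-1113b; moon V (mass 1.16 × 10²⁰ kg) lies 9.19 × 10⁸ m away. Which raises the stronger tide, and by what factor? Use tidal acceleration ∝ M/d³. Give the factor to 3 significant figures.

The tide-raising term goes as M/d³ (the gradient of a 1/d² field).
Moon B: (1.14 × 10²⁰) / (1.65 × 10⁸)³ = 2.538 × 10⁻⁵
Moon V: (1.16 × 10²⁰) / (9.19 × 10⁸)³ = 1.495 × 10⁻⁷
Ratio (larger/smaller) = 170

Moon B, by a factor of ≈ 170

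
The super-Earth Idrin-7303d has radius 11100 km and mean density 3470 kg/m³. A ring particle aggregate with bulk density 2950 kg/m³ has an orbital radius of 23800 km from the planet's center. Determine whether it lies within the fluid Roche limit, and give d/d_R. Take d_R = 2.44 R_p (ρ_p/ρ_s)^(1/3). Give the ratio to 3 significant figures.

d_R = 2.44 × (11100 km) × (3470/2950)^(1/3) = 28590 km
d/d_R = (23800) / (28590) = 0.832
Since d/d_R < 1, the body is inside the Roche limit.

inside; d/d_R ≈ 0.832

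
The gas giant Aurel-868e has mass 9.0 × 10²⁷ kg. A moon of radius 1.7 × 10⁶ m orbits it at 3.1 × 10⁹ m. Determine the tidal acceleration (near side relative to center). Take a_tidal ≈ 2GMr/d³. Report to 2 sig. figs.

Δg = 2GMr/d³
   = 2 × (6.674 × 10⁻¹¹) × (9.0 × 10²⁷) × (1.7 × 10⁶) / (3.1 × 10⁹)³
   = 6.9 × 10⁻⁵ m/s²

6.9 × 10⁻⁵ m/s²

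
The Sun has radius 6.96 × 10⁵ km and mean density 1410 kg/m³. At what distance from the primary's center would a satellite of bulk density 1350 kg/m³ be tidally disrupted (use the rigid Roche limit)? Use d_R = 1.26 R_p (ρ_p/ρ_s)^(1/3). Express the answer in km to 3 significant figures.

8.90 × 10⁵ km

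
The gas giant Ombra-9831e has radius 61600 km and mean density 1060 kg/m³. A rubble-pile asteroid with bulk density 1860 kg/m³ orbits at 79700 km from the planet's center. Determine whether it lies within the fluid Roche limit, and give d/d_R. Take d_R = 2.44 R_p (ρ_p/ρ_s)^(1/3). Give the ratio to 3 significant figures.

inside; d/d_R ≈ 0.640

d_R = 2.44 × (61600 km) × (1060/1860)^(1/3) = 1.246 × 10⁵ km
d/d_R = (79700) / (1.246 × 10⁵) = 0.640
Since d/d_R < 1, the body is inside the Roche limit.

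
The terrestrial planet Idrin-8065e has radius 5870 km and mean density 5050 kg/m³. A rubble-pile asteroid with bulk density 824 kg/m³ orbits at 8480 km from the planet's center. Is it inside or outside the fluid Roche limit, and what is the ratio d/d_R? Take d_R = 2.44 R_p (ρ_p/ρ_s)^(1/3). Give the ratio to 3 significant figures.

d_R = 2.44 × (5870 km) × (5050/824)^(1/3) = 26210 km
d/d_R = (8480) / (26210) = 0.324
Since d/d_R < 1, the body is inside the Roche limit.

inside; d/d_R ≈ 0.324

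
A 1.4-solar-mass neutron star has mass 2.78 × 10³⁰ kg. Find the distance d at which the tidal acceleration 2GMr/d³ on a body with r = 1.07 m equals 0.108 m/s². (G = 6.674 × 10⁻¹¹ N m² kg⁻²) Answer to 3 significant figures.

2GMr/d³ = a_tidal  ⇒  d = (2GMr / a_tidal)^(1/3)
d = (2 × 6.674×10⁻¹¹ × (2.78 × 10³⁰) × (1.07) / (0.108))^(1/3)
  = 1.54 × 10⁷ m

1.54 × 10⁷ m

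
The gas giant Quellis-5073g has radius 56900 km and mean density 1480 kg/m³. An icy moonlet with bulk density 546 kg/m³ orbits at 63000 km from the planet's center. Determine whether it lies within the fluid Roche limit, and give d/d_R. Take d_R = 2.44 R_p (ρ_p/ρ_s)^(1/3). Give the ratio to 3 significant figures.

inside; d/d_R ≈ 0.325

d_R = 2.44 × (56900 km) × (1480/546)^(1/3) = 1.936 × 10⁵ km
d/d_R = (63000) / (1.936 × 10⁵) = 0.325
Since d/d_R < 1, the body is inside the Roche limit.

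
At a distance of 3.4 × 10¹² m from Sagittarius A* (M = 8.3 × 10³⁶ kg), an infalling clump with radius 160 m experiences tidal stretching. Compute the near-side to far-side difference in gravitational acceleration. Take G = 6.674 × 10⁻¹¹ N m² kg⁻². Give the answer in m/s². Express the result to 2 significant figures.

The field gradient is 2GM/d³; across the full diameter 2r the difference is 4GMr/d³.
Δa = 4GMr/d³
   = 4 × (6.674 × 10⁻¹¹) × (8.3 × 10³⁶) × (160) / (3.4 × 10¹²)³
   = 9.0 × 10⁻⁹ m/s²

9.0 × 10⁻⁹ m/s²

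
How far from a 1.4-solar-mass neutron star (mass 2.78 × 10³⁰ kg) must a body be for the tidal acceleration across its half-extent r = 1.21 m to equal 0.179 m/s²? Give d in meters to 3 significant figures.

2GMr/d³ = a_tidal  ⇒  d = (2GMr / a_tidal)^(1/3)
d = (2 × 6.674×10⁻¹¹ × (2.78 × 10³⁰) × (1.21) / (0.179))^(1/3)
  = 1.36 × 10⁷ m

1.36 × 10⁷ m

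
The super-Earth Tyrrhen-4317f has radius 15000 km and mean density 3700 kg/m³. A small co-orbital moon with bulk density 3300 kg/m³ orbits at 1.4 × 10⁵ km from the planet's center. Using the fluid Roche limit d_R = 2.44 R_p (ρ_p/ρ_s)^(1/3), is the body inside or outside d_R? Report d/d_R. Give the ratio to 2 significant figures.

d_R = 2.44 × (15000 km) × (3700/3300)^(1/3) = 38020 km
d/d_R = (1.4 × 10⁵) / (38020) = 3.7
Since d/d_R > 1, the body is outside the Roche limit.

outside; d/d_R ≈ 3.7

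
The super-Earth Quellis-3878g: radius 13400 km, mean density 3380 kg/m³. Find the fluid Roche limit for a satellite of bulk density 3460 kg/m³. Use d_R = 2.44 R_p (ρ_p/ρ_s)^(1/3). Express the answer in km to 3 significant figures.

d_R = 2.44 × 13400 km × (3380/3460)^(1/3)
    = 32400 km

32400 km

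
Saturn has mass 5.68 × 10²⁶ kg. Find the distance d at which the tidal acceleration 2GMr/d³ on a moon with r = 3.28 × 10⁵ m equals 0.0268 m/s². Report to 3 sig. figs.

9.75 × 10⁷ m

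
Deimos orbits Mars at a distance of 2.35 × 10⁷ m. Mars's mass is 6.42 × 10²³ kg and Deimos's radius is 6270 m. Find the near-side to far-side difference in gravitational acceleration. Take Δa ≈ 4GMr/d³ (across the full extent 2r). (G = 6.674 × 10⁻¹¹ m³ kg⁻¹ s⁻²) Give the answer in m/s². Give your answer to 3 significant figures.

a_tidal = 4GMr/d³
        = 4 × (6.674 × 10⁻¹¹) × (6.42 × 10²³) × (6270) / (2.35 × 10⁷)³
        = 8.28 × 10⁻⁵ m/s²

8.28 × 10⁻⁵ m/s²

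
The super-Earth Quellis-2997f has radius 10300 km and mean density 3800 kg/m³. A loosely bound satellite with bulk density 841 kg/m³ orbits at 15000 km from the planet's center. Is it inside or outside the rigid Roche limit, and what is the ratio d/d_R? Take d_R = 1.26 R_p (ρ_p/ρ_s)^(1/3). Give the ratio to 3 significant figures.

inside; d/d_R ≈ 0.699

d_R = 1.26 × (10300 km) × (3800/841)^(1/3) = 21460 km
d/d_R = (15000) / (21460) = 0.699
Since d/d_R < 1, the body is inside the Roche limit.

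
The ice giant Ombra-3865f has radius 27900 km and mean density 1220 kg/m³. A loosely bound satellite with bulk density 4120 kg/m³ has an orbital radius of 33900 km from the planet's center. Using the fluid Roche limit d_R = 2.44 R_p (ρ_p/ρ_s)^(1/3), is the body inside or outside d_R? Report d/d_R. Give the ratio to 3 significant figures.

d_R = 2.44 × (27900 km) × (1220/4120)^(1/3) = 45370 km
d/d_R = (33900) / (45370) = 0.747
Since d/d_R < 1, the body is inside the Roche limit.

inside; d/d_R ≈ 0.747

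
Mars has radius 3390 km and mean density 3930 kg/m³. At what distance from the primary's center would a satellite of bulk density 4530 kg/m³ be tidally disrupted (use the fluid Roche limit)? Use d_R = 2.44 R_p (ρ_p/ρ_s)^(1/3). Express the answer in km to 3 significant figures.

7890 km

d_R = 2.44 × 3390 km × (3930/4530)^(1/3)
    = 7890 km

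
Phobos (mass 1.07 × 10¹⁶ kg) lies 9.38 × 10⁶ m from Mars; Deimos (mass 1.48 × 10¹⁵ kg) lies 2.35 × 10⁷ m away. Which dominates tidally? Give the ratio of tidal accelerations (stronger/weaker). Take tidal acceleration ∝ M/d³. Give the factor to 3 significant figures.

Phobos, by a factor of ≈ 114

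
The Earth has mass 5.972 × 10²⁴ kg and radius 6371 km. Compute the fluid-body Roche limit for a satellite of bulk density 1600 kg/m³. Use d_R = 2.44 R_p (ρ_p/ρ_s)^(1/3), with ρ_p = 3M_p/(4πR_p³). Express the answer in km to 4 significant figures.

23480 km

ρ_p = 3M_p/(4πR_p³) = 3 × (5.972 × 10²⁴) / (4π × (6.371 × 10⁶ m)³) = 5513 kg/m³
d_R = 2.44 × 6371 km × (5513/1600)^(1/3)
    = 23480 km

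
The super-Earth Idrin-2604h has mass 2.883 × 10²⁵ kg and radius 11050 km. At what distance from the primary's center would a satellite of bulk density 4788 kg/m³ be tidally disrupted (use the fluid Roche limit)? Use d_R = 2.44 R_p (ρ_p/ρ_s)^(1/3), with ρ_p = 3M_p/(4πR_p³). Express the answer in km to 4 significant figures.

ρ_p = 3M_p/(4πR_p³) = 3 × (2.883 × 10²⁵) / (4π × (1.105 × 10⁷ m)³) = 5101 kg/m³
d_R = 2.44 × 11050 km × (5101/4788)^(1/3)
    = 27540 km

27540 km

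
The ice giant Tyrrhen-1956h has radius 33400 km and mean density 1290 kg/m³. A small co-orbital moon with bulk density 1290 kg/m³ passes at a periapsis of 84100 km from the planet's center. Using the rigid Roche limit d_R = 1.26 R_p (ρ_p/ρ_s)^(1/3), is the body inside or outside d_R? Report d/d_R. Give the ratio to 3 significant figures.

outside; d/d_R ≈ 2.00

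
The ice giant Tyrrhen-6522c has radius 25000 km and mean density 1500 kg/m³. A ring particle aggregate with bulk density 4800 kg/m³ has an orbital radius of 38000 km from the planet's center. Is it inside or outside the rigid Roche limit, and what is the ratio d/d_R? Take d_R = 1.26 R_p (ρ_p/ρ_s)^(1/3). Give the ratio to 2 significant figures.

outside; d/d_R ≈ 1.8

d_R = 1.26 × (25000 km) × (1500/4800)^(1/3) = 21380 km
d/d_R = (38000) / (21380) = 1.8
Since d/d_R > 1, the body is outside the Roche limit.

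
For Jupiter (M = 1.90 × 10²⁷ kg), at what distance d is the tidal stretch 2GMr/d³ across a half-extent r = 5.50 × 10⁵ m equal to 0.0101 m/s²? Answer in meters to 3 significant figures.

2GMr/d³ = a_tidal  ⇒  d = (2GMr / a_tidal)^(1/3)
d = (2 × 6.674×10⁻¹¹ × (1.90 × 10²⁷) × (5.50 × 10⁵) / (0.0101))^(1/3)
  = 2.40 × 10⁸ m

2.40 × 10⁸ m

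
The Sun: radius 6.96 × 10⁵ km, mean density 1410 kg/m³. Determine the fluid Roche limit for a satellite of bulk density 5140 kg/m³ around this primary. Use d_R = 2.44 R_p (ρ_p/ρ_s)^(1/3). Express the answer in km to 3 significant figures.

1.10 × 10⁶ km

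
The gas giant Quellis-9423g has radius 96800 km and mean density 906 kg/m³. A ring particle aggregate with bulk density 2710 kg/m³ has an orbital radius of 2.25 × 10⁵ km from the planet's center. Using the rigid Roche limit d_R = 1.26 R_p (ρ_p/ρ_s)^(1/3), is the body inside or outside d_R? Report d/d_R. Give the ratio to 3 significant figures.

outside; d/d_R ≈ 2.66

d_R = 1.26 × (96800 km) × (906/2710)^(1/3) = 84650 km
d/d_R = (2.25 × 10⁵) / (84650) = 2.66
Since d/d_R > 1, the body is outside the Roche limit.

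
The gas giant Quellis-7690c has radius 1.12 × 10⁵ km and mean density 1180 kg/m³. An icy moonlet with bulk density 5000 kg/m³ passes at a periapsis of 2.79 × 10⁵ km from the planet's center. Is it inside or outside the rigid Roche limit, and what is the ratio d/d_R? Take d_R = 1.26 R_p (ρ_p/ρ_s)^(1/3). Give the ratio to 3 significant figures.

outside; d/d_R ≈ 3.20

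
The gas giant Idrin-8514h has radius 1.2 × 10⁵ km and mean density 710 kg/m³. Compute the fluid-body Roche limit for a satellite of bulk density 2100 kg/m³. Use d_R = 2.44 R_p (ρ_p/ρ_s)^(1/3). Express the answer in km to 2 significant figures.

d_R = 2.44 × 1.2 × 10⁵ km × (710/2100)^(1/3)
    = 2.0 × 10⁵ km

2.0 × 10⁵ km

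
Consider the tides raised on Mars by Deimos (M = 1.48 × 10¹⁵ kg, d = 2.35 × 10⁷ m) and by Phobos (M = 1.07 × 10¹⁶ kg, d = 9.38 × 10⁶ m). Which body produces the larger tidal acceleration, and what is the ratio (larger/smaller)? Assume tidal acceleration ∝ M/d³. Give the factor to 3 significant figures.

Phobos, by a factor of ≈ 114

The tide-raising term goes as M/d³ (the gradient of a 1/d² field).
Deimos: (1.48 × 10¹⁵) / (2.35 × 10⁷)³ = 1.140 × 10⁻⁷
Phobos: (1.07 × 10¹⁶) / (9.38 × 10⁶)³ = 1.297 × 10⁻⁵
Ratio (larger/smaller) = 114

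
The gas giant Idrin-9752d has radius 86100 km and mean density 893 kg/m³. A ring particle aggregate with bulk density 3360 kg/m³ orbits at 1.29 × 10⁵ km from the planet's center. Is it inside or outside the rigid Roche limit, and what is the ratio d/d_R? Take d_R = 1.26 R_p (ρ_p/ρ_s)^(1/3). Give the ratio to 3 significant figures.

d_R = 1.26 × (86100 km) × (893/3360)^(1/3) = 69750 km
d/d_R = (1.29 × 10⁵) / (69750) = 1.85
Since d/d_R > 1, the body is outside the Roche limit.

outside; d/d_R ≈ 1.85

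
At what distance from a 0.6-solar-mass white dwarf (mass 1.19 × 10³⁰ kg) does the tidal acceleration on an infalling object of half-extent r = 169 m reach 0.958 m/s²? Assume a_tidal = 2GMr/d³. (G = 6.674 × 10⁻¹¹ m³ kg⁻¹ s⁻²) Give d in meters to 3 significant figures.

2GMr/d³ = a_tidal  ⇒  d = (2GMr / a_tidal)^(1/3)
d = (2 × 6.674×10⁻¹¹ × (1.19 × 10³⁰) × (169) / (0.958))^(1/3)
  = 3.04 × 10⁷ m

3.04 × 10⁷ m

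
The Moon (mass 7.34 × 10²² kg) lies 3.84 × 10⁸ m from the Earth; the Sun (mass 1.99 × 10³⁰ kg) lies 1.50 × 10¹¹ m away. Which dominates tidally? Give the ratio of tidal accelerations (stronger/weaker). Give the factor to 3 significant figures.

The Moon, by a factor of ≈ 2.20

The tide-raising term goes as M/d³ (the gradient of a 1/d² field).
The Moon: (7.34 × 10²²) / (3.84 × 10⁸)³ = 1.296 × 10⁻³
The Sun: (1.99 × 10³⁰) / (1.50 × 10¹¹)³ = 5.896 × 10⁻⁴
Ratio (larger/smaller) = 2.20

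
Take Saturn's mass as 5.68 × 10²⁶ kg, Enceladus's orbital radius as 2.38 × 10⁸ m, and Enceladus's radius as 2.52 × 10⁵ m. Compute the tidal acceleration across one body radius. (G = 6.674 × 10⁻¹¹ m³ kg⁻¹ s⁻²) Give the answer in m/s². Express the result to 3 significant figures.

1.42 × 10⁻³ m/s²

Δa = 2GMr/d³
   = 2 × (6.674 × 10⁻¹¹) × (5.68 × 10²⁶) × (2.52 × 10⁵) / (2.38 × 10⁸)³
   = 1.42 × 10⁻³ m/s²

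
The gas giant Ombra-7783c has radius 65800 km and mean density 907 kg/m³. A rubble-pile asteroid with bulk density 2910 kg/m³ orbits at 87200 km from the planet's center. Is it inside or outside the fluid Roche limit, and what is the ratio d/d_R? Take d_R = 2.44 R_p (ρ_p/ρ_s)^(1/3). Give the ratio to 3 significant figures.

d_R = 2.44 × (65800 km) × (907/2910)^(1/3) = 1.089 × 10⁵ km
d/d_R = (87200) / (1.089 × 10⁵) = 0.801
Since d/d_R < 1, the body is inside the Roche limit.

inside; d/d_R ≈ 0.801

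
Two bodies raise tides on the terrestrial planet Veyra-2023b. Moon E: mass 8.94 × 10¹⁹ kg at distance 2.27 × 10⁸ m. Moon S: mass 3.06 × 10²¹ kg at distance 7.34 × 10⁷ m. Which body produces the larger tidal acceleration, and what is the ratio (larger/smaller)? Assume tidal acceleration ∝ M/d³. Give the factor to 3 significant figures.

Tidal stretch scales as M/d³; compute that for each body.
Moon E: (8.94 × 10¹⁹) / (2.27 × 10⁸)³ = 7.643 × 10⁻⁶
Moon S: (3.06 × 10²¹) / (7.34 × 10⁷)³ = 7.738 × 10⁻³
Ratio (larger/smaller) = 1010

Moon S, by a factor of ≈ 1010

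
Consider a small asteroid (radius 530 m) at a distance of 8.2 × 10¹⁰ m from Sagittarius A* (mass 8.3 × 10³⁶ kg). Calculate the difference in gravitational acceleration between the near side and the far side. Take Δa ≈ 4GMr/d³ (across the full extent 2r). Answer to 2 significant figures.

The field gradient is 2GM/d³; across the full diameter 2r the difference is 4GMr/d³.
a_tidal = 4GMr/d³
        = 4 × (6.674 × 10⁻¹¹) × (8.3 × 10³⁶) × (530) / (8.2 × 10¹⁰)³
        = 2.1 × 10⁻³ m/s²

2.1 × 10⁻³ m/s²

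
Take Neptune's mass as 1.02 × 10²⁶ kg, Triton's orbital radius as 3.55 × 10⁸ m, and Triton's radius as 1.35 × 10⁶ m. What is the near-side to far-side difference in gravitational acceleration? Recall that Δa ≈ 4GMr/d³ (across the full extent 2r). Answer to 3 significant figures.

Δa = 4GMr/d³
   = 4 × (6.674 × 10⁻¹¹) × (1.02 × 10²⁶) × (1.35 × 10⁶) / (3.55 × 10⁸)³
   = 8.22 × 10⁻⁴ m/s²

8.22 × 10⁻⁴ m/s²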